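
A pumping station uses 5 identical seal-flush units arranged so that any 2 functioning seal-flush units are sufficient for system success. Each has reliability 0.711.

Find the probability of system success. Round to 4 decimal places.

R = Σ_{i=2}^{5} C(5,i) p^i (1−p)^{5−i} with p = 0.711
C(5,2)·0.711^2·0.289^3 = 0.122020
C(5,3)·0.711^3·0.289^2 = 0.300196
C(5,4)·0.711^4·0.289^1 = 0.369272
C(5,5)·0.711^5·0.289^0 = 0.181697
Sum = 0.9732

0.9732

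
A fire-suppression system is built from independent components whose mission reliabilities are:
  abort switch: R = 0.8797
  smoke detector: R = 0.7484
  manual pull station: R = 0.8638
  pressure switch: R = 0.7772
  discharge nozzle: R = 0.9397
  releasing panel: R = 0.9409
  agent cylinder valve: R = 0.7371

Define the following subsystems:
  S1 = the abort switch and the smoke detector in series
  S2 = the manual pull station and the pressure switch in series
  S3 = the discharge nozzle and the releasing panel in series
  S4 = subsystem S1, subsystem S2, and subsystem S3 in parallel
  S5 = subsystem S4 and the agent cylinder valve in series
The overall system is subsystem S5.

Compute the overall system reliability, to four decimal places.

Series (abort switch and smoke detector): 0.879700 × 0.748400 = 0.658367
Series (manual pull station and pressure switch): 0.863800 × 0.777200 = 0.671345
Series (discharge nozzle and releasing panel): 0.939700 × 0.940900 = 0.884164
Parallel ([0.658367], [0.671345], and [0.884164]): 1 − (1 − 0.658367)(1 − 0.671345)(1 − 0.884164) = 0.986994
Series ([0.986994] and agent cylinder valve): 0.986994 × 0.737100 = 0.7275

0.7275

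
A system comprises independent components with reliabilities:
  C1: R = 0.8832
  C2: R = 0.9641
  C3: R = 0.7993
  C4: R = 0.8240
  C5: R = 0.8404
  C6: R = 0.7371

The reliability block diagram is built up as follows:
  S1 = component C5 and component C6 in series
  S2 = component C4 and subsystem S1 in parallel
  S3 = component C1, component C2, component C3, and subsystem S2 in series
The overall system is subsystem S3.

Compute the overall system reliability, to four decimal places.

0.6350

Series (C5 and C6): 0.840400 × 0.737100 = 0.619459
Parallel (C4 and [0.619459]): 1 − (1 − 0.824000)(1 − 0.619459) = 0.933025
Series (C1, C2, C3, and [0.933025]): 0.883200 × 0.964100 × 0.799300 × 0.933025 = 0.6350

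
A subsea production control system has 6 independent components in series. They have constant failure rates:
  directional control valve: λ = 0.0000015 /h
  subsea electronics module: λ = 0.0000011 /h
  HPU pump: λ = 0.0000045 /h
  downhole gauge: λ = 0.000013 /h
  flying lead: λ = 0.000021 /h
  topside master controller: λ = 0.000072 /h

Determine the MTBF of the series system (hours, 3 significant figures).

Series of exponential components: λ_sys = Σ λ_i
λ_sys = 0.0000015 + 0.0000011 + 0.0000045 + 0.000013 + 0.000021 + 0.000072 = 1.1310e-04 /h
MTBF = 1 / λ_sys = 8840 h

8840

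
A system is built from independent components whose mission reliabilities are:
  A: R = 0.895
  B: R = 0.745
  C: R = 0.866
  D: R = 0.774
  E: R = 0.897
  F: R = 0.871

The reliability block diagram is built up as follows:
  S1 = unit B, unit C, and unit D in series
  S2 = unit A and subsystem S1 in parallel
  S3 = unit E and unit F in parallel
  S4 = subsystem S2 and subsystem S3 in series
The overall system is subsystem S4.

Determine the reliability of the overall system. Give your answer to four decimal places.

Series (B, C, and D): 0.745000 × 0.866000 × 0.774000 = 0.499362
Parallel (A and [0.499362]): 1 − (1 − 0.895000)(1 − 0.499362) = 0.947433
Parallel (E and F): 1 − (1 − 0.897000)(1 − 0.871000) = 0.986713
Series ([0.947433] and [0.986713]): 0.947433 × 0.986713 = 0.9348

0.9348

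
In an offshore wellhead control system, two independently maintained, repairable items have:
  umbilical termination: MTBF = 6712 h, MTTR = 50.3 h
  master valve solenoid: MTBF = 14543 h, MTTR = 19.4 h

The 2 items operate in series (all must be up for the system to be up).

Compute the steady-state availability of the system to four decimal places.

0.9912

A(umbilical termination) = MTBF/(MTBF+MTTR) = 6712/(6712+50.3) = 0.992562
A(master valve solenoid) = MTBF/(MTBF+MTTR) = 14543/(14543+19.4) = 0.998668
Series availability: 0.992562 × 0.998668 = 0.9912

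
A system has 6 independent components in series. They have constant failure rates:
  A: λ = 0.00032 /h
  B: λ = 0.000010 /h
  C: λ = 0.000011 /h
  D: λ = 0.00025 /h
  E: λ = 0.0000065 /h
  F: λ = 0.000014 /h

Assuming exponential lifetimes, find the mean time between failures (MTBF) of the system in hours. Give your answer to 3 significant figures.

1640

Series of exponential components: λ_sys = Σ λ_i
λ_sys = 0.00032 + 0.000010 + 0.000011 + 0.00025 + 0.0000065 + 0.000014 = 6.1150e-04 /h
MTBF = 1 / λ_sys = 1640 h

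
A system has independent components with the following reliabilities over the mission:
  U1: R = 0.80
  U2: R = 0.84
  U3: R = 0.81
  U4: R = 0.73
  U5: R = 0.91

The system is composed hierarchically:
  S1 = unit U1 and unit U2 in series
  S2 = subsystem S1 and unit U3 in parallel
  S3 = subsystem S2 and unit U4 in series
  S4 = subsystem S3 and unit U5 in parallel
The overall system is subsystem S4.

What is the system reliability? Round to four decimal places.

Series (U1 and U2): 0.800000 × 0.840000 = 0.672000
Parallel ([0.672000] and U3): 1 − (1 − 0.672000)(1 − 0.810000) = 0.937680
Series ([0.937680] and U4): 0.937680 × 0.730000 = 0.684506
Parallel ([0.684506] and U5): 1 − (1 − 0.684506)(1 − 0.910000) = 0.9716

0.9716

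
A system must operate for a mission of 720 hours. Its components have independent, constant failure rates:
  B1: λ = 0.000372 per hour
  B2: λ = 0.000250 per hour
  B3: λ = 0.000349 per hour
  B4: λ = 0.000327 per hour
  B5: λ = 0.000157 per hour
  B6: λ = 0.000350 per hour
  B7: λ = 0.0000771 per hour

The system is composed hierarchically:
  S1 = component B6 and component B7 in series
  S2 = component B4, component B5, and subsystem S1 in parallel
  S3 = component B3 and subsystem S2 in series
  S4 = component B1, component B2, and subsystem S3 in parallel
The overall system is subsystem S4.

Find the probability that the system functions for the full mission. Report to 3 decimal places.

0.991

R(B1) = exp(−0.000372 × 720) = 0.76503
R(B2) = exp(−0.000250 × 720) = 0.83527
R(B3) = exp(−0.000349 × 720) = 0.77780
R(B4) = exp(−0.000327 × 720) = 0.79022
R(B5) = exp(−0.000157 × 720) = 0.89311
R(B6) = exp(−0.000350 × 720) = 0.77724
R(B7) = exp(−0.0000771 × 720) = 0.94600
Series (B6 and B7): 0.77724 × 0.94600 = 0.73527
Parallel (B4, B5, and [0.73527]): 1 − (1 − 0.79022)(1 − 0.89311)(1 − 0.73527) = 0.99406
Series (B3 and [0.99406]): 0.77780 × 0.99406 = 0.77318
Parallel (B1, B2, and [0.77318]): 1 − (1 − 0.76503)(1 − 0.83527)(1 − 0.77318) = 0.991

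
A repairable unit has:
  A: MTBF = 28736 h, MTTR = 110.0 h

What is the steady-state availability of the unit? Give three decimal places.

A(A) = MTBF/(MTBF+MTTR) = 28736/(28736+110.0) = 0.996

0.996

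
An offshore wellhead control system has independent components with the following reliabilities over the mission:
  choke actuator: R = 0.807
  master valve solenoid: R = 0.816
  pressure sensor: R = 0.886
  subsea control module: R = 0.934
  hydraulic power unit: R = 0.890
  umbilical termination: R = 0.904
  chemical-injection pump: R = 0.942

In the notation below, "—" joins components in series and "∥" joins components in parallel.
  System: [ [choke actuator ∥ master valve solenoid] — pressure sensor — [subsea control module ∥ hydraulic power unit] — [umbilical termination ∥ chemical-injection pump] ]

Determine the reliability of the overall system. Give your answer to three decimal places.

Parallel (choke actuator and master valve solenoid): 1 − (1 − 0.80700)(1 − 0.81600) = 0.96449
Parallel (subsea control module and hydraulic power unit): 1 − (1 − 0.93400)(1 − 0.89000) = 0.99274
Parallel (umbilical termination and chemical-injection pump): 1 − (1 − 0.90400)(1 − 0.94200) = 0.99443
Series ([0.96449], pressure sensor, [0.99274], and [0.99443]): 0.96449 × 0.88600 × 0.99274 × 0.99443 = 0.844

0.844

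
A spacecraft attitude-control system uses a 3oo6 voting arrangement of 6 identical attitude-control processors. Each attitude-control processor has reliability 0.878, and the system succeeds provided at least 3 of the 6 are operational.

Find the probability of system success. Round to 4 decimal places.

R = Σ_{i=3}^{6} C(6,i) p^i (1−p)^{6−i} with p = 0.878
C(6,3)·0.878^3·0.122^3 = 0.024581
C(6,4)·0.878^4·0.122^2 = 0.132675
C(6,5)·0.878^5·0.122^1 = 0.381930
C(6,6)·0.878^6·0.122^0 = 0.458107
Sum = 0.9973

0.9973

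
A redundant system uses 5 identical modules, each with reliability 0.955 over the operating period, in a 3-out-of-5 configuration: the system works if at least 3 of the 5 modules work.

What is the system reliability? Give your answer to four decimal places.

R = Σ_{i=3}^{5} C(5,i) p^i (1−p)^{5−i} with p = 0.955
C(5,3)·0.955^3·0.045^2 = 0.017637
C(5,4)·0.955^4·0.045^1 = 0.187153
C(5,5)·0.955^5·0.045^0 = 0.794359
Sum = 0.9991

0.9991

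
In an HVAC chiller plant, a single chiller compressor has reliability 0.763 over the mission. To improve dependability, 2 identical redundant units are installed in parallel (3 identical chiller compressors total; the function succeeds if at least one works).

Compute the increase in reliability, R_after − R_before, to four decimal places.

0.2237

R_before = 0.763
R_after = 1 − (1 − 0.763)^3 = 0.9867
ΔR = 0.9867 − 0.763 = 0.2237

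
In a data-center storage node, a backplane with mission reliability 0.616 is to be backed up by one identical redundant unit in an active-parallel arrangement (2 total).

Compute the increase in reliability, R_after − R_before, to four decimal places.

0.2365

R_before = 0.616
R_after = 1 − (1 − 0.616)^2 = 0.8525
ΔR = 0.8525 − 0.616 = 0.2365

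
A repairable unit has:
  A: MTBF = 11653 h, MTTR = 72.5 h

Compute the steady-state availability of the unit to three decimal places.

0.994

A(A) = MTBF/(MTBF+MTTR) = 11653/(11653+72.5) = 0.994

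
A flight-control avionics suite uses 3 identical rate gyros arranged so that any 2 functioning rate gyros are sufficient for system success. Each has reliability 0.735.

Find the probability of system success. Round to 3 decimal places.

R = Σ_{i=2}^{3} C(3,i) p^i (1−p)^{3−i} with p = 0.735
C(3,2)·0.735^2·0.265^1 = 0.42948
C(3,3)·0.735^3·0.265^0 = 0.39707
Sum = 0.827

0.827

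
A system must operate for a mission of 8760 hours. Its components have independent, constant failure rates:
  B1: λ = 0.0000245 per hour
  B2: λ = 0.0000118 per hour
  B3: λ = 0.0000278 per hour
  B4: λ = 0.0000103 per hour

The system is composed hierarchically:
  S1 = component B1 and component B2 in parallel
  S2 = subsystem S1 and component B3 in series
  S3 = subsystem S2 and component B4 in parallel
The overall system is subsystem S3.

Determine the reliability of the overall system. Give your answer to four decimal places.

0.9801

R(B1) = exp(−0.0000245 × 8760) = 0.806848
R(B2) = exp(−0.0000118 × 8760) = 0.901795
R(B3) = exp(−0.0000278 × 8760) = 0.783858
R(B4) = exp(−0.0000103 × 8760) = 0.913723
Parallel (B1 and B2): 1 − (1 − 0.806848)(1 − 0.901795) = 0.981032
Series ([0.981032] and B3): 0.981032 × 0.783858 = 0.768990
Parallel ([0.768990] and B4): 1 − (1 − 0.768990)(1 − 0.913723) = 0.9801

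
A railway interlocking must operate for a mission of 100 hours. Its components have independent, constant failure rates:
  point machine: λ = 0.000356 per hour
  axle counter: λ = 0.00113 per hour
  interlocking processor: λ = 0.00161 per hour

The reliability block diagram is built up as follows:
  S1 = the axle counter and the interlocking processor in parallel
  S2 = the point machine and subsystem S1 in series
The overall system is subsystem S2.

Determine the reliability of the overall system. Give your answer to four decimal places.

0.9497

R(point machine) = exp(−0.000356 × 100) = 0.965026
R(axle counter) = exp(−0.00113 × 100) = 0.893151
R(interlocking processor) = exp(−0.00161 × 100) = 0.851292
Parallel (axle counter and interlocking processor): 1 − (1 − 0.893151)(1 − 0.851292) = 0.984111
Series (point machine and [0.984111]): 0.965026 × 0.984111 = 0.9497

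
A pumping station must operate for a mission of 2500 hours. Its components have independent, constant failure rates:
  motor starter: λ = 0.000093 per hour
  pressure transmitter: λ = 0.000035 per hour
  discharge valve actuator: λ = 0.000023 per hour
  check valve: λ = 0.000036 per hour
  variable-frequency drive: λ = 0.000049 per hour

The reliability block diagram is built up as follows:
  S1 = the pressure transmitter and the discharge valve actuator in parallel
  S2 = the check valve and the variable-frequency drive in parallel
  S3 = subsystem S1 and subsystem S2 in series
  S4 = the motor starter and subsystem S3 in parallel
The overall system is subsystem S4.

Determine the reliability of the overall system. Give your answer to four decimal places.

0.9970

R(motor starter) = exp(−0.000093 × 2500) = 0.792550
R(pressure transmitter) = exp(−0.000035 × 2500) = 0.916219
R(discharge valve actuator) = exp(−0.000023 × 2500) = 0.944122
R(check valve) = exp(−0.000036 × 2500) = 0.913931
R(variable-frequency drive) = exp(−0.000049 × 2500) = 0.884706
Parallel (pressure transmitter and discharge valve actuator): 1 − (1 − 0.916219)(1 − 0.944122) = 0.995318
Parallel (check valve and variable-frequency drive): 1 − (1 − 0.913931)(1 − 0.884706) = 0.990077
Series ([0.995318] and [0.990077]): 0.995318 × 0.990077 = 0.985441
Parallel (motor starter and [0.985441]): 1 − (1 − 0.792550)(1 − 0.985441) = 0.9970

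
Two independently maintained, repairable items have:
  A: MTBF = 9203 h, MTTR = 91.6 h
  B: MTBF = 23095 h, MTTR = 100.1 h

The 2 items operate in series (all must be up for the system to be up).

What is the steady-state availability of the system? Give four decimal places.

0.9859

A(A) = MTBF/(MTBF+MTTR) = 9203/(9203+91.6) = 0.990145
A(B) = MTBF/(MTBF+MTTR) = 23095/(23095+100.1) = 0.995684
Series availability: 0.990145 × 0.995684 = 0.9859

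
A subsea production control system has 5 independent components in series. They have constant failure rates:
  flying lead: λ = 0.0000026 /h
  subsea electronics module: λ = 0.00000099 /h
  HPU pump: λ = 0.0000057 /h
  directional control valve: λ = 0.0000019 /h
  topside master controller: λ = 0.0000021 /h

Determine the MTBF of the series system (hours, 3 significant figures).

75200

Series of exponential components: λ_sys = Σ λ_i
λ_sys = 0.0000026 + 0.00000099 + 0.0000057 + 0.0000019 + 0.0000021 = 1.3290e-05 /h
MTBF = 1 / λ_sys = 75200 h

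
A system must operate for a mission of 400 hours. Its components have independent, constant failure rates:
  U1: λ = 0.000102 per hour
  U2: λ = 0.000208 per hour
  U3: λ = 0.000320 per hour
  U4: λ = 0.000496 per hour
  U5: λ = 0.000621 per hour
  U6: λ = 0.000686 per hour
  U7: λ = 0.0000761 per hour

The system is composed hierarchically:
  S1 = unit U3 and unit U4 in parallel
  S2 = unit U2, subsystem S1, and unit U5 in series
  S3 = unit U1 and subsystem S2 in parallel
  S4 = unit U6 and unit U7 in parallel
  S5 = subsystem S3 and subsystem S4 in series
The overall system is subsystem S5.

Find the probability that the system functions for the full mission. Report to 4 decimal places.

0.9810

R(U1) = exp(−0.000102 × 400) = 0.960021
R(U2) = exp(−0.000208 × 400) = 0.920167
R(U3) = exp(−0.000320 × 400) = 0.879853
R(U4) = exp(−0.000496 × 400) = 0.820042
R(U5) = exp(−0.000621 × 400) = 0.780048
R(U6) = exp(−0.000686 × 400) = 0.760028
R(U7) = exp(−0.0000761 × 400) = 0.970019
Parallel (U3 and U4): 1 − (1 − 0.879853)(1 − 0.820042) = 0.978379
Series (U2, [0.978379], and U5): 0.920167 × 0.978379 × 0.780048 = 0.702255
Parallel (U1 and [0.702255]): 1 − (1 − 0.960021)(1 − 0.702255) = 0.988096
Parallel (U6 and U7): 1 − (1 − 0.760028)(1 − 0.970019) = 0.992805
Series ([0.988096] and [0.992805]): 0.988096 × 0.992805 = 0.9810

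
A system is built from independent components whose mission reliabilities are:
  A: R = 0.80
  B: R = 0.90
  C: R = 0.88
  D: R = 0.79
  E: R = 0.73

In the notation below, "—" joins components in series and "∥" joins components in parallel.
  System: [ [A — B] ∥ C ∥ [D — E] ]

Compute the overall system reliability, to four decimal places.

Series (A and B): 0.800000 × 0.900000 = 0.720000
Series (D and E): 0.790000 × 0.730000 = 0.576700
Parallel ([0.720000], C, and [0.576700]): 1 − (1 − 0.720000)(1 − 0.880000)(1 − 0.576700) = 0.9858

0.9858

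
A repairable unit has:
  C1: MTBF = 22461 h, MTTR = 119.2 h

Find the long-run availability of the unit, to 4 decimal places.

A(C1) = MTBF/(MTBF+MTTR) = 22461/(22461+119.2) = 0.9947

0.9947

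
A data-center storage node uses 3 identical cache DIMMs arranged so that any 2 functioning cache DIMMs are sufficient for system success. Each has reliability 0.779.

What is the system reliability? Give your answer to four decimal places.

0.8751

R = Σ_{i=2}^{3} C(3,i) p^i (1−p)^{3−i} with p = 0.779
C(3,2)·0.779^2·0.221^1 = 0.402336
C(3,3)·0.779^3·0.221^0 = 0.472729
Sum = 0.8751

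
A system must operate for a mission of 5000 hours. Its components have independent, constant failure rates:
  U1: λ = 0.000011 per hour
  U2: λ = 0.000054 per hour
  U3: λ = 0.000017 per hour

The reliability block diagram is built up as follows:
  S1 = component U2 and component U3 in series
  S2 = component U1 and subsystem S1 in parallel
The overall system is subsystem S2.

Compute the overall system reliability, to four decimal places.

R(U1) = exp(−0.000011 × 5000) = 0.946485
R(U2) = exp(−0.000054 × 5000) = 0.763379
R(U3) = exp(−0.000017 × 5000) = 0.918512
Series (U2 and U3): 0.763379 × 0.918512 = 0.701173
Parallel (U1 and [0.701173]): 1 − (1 − 0.946485)(1 − 0.701173) = 0.9840

0.9840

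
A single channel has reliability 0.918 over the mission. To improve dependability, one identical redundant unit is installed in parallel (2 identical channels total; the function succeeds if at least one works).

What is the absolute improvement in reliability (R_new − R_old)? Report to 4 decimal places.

R_before = 0.918
R_after = 1 − (1 − 0.918)^2 = 0.9933
ΔR = 0.9933 − 0.918 = 0.0753

0.0753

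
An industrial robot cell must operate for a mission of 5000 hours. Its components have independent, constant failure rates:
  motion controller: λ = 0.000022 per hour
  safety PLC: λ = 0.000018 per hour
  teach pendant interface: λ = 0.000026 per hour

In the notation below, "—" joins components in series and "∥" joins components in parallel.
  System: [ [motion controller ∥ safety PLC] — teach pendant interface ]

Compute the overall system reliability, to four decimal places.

R(motion controller) = exp(−0.000022 × 5000) = 0.895834
R(safety PLC) = exp(−0.000018 × 5000) = 0.913931
R(teach pendant interface) = exp(−0.000026 × 5000) = 0.878095
Parallel (motion controller and safety PLC): 1 − (1 − 0.895834)(1 − 0.913931) = 0.991035
Series ([0.991035] and teach pendant interface): 0.991035 × 0.878095 = 0.8702

0.8702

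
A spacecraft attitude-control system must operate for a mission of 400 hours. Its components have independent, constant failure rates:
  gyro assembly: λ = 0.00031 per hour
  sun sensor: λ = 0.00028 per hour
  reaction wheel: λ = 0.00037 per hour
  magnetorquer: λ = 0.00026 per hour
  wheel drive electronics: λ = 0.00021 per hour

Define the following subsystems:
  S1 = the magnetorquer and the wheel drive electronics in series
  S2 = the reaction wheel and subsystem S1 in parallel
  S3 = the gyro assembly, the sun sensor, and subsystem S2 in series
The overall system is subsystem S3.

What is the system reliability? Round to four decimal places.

0.7712

R(gyro assembly) = exp(−0.00031 × 400) = 0.883380
R(sun sensor) = exp(−0.00028 × 400) = 0.894044
R(reaction wheel) = exp(−0.00037 × 400) = 0.862431
R(magnetorquer) = exp(−0.00026 × 400) = 0.901225
R(wheel drive electronics) = exp(−0.00021 × 400) = 0.919431
Series (magnetorquer and wheel drive electronics): 0.901225 × 0.919431 = 0.828614
Parallel (reaction wheel and [0.828614]): 1 − (1 − 0.862431)(1 − 0.828614) = 0.976423
Series (gyro assembly, sun sensor, and [0.976423]): 0.883380 × 0.894044 × 0.976423 = 0.7712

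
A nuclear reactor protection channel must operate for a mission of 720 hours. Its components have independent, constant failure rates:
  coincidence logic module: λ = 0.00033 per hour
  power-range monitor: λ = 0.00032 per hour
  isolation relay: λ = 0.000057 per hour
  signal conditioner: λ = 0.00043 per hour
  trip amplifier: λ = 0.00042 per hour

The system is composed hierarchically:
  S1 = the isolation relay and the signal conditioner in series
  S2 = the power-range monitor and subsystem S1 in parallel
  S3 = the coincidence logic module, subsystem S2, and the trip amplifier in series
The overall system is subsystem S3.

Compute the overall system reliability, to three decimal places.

0.547

R(coincidence logic module) = exp(−0.00033 × 720) = 0.78852
R(power-range monitor) = exp(−0.00032 × 720) = 0.79422
R(isolation relay) = exp(−0.000057 × 720) = 0.95979
R(signal conditioner) = exp(−0.00043 × 720) = 0.73374
R(trip amplifier) = exp(−0.00042 × 720) = 0.73904
Series (isolation relay and signal conditioner): 0.95979 × 0.73374 = 0.70424
Parallel (power-range monitor and [0.70424]): 1 − (1 − 0.79422)(1 − 0.70424) = 0.93914
Series (coincidence logic module, [0.93914], and trip amplifier): 0.78852 × 0.93914 × 0.73904 = 0.547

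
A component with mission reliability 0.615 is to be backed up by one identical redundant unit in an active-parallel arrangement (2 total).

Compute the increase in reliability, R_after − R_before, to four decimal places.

0.2368

R_before = 0.615
R_after = 1 − (1 − 0.615)^2 = 0.8518
ΔR = 0.8518 − 0.615 = 0.2368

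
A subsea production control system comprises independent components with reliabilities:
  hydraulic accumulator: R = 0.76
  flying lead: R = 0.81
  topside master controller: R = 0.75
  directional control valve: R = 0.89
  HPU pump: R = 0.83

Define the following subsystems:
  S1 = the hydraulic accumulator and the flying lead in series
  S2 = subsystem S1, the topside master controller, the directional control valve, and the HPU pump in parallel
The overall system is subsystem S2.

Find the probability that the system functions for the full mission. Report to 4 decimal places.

Series (hydraulic accumulator and flying lead): 0.760000 × 0.810000 = 0.615600
Parallel ([0.615600], topside master controller, directional control valve, and HPU pump): 1 − (1 − 0.615600)(1 − 0.750000)(1 − 0.890000)(1 − 0.830000) = 0.9982

0.9982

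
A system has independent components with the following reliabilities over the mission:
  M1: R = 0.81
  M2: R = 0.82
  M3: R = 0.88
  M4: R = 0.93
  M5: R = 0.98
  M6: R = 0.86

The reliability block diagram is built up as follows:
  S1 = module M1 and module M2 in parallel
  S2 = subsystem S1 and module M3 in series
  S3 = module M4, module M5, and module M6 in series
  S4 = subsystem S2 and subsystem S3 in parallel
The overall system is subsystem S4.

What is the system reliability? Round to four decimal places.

Parallel (M1 and M2): 1 − (1 − 0.810000)(1 − 0.820000) = 0.965800
Series ([0.965800] and M3): 0.965800 × 0.880000 = 0.849904
Series (M4, M5, and M6): 0.930000 × 0.980000 × 0.860000 = 0.783804
Parallel ([0.849904] and [0.783804]): 1 − (1 − 0.849904)(1 − 0.783804) = 0.9675

0.9675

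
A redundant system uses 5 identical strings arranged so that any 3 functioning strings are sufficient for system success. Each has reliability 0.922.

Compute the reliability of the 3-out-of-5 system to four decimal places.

0.9958

R = Σ_{i=3}^{5} C(5,i) p^i (1−p)^{5−i} with p = 0.922
C(5,3)·0.922^3·0.078^2 = 0.047685
C(5,4)·0.922^4·0.078^1 = 0.281831
C(5,5)·0.922^5·0.078^0 = 0.666277
Sum = 0.9958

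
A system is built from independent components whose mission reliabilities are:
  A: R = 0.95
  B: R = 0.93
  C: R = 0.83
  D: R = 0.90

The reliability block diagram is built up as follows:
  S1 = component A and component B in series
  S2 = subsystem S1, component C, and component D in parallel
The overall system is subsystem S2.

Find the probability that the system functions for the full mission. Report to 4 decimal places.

Series (A and B): 0.950000 × 0.930000 = 0.883500
Parallel ([0.883500], C, and D): 1 − (1 − 0.883500)(1 − 0.830000)(1 − 0.900000) = 0.9980

0.9980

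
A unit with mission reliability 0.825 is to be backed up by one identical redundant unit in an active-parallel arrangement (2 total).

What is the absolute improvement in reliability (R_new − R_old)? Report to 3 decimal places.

0.144

R_before = 0.825
R_after = 1 − (1 − 0.825)^2 = 0.969
ΔR = 0.969 − 0.825 = 0.144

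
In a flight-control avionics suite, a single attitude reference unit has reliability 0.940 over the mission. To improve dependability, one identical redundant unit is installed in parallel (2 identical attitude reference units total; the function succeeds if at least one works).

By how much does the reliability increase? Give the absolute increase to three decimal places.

R_before = 0.940
R_after = 1 − (1 − 0.940)^2 = 0.996
ΔR = 0.996 − 0.940 = 0.056

0.056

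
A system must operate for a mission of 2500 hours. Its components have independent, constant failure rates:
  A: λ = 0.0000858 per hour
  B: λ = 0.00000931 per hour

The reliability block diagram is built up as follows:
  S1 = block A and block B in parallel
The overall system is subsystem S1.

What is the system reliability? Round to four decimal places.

R(A) = exp(−0.0000858 × 2500) = 0.806945
R(B) = exp(−0.00000931 × 2500) = 0.976994
Parallel (A and B): 1 − (1 − 0.806945)(1 − 0.976994) = 0.9956

0.9956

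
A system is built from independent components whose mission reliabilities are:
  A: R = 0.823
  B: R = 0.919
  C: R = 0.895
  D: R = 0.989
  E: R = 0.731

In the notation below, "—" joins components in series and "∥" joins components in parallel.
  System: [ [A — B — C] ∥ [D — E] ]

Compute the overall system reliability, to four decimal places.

Series (A, B, and C): 0.823000 × 0.919000 × 0.895000 = 0.676922
Series (D and E): 0.989000 × 0.731000 = 0.722959
Parallel ([0.676922] and [0.722959]): 1 − (1 − 0.676922)(1 − 0.722959) = 0.9105

0.9105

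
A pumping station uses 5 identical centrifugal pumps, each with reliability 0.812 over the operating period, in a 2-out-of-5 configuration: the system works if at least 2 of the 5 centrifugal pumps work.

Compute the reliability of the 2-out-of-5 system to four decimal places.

0.9947

R = Σ_{i=2}^{5} C(5,i) p^i (1−p)^{5−i} with p = 0.812
C(5,2)·0.812^2·0.188^3 = 0.043811
C(5,3)·0.812^3·0.188^2 = 0.189227
C(5,4)·0.812^4·0.188^1 = 0.408650
C(5,5)·0.812^5·0.188^0 = 0.353004
Sum = 0.9947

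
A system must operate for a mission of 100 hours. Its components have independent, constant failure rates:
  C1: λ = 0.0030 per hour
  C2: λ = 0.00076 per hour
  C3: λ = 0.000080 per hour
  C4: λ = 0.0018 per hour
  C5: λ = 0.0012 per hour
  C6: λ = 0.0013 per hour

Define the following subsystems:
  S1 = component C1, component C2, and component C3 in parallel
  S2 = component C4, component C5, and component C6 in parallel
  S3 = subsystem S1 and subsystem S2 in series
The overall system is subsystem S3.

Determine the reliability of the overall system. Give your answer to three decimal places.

R(C1) = exp(−0.0030 × 100) = 0.74082
R(C2) = exp(−0.00076 × 100) = 0.92682
R(C3) = exp(−0.000080 × 100) = 0.99203
R(C4) = exp(−0.0018 × 100) = 0.83527
R(C5) = exp(−0.0012 × 100) = 0.88692
R(C6) = exp(−0.0013 × 100) = 0.87810
Parallel (C1, C2, and C3): 1 − (1 − 0.74082)(1 − 0.92682)(1 − 0.99203) = 0.99985
Parallel (C4, C5, and C6): 1 − (1 − 0.83527)(1 − 0.88692)(1 − 0.87810) = 0.99773
Series ([0.99985] and [0.99773]): 0.99985 × 0.99773 = 0.998

0.998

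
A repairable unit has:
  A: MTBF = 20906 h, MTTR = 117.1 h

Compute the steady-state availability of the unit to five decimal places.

A(A) = MTBF/(MTBF+MTTR) = 20906/(20906+117.1) = 0.99443

0.99443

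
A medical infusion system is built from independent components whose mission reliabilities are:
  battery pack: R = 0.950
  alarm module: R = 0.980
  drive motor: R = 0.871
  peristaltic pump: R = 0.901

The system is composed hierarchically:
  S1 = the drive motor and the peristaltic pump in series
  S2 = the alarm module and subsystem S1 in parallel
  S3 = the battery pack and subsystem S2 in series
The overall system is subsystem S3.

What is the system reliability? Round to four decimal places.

0.9459

Series (drive motor and peristaltic pump): 0.871000 × 0.901000 = 0.784771
Parallel (alarm module and [0.784771]): 1 − (1 − 0.980000)(1 − 0.784771) = 0.995695
Series (battery pack and [0.995695]): 0.950000 × 0.995695 = 0.9459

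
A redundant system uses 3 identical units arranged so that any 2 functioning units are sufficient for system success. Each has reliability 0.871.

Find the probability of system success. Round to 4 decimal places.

R = Σ_{i=2}^{3} C(3,i) p^i (1−p)^{3−i} with p = 0.871
C(3,2)·0.871^2·0.129^1 = 0.293594
C(3,3)·0.871^3·0.129^0 = 0.660776
Sum = 0.9544

0.9544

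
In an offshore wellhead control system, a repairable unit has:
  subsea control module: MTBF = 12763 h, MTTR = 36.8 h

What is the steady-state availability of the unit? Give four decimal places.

0.9971

A(subsea control module) = MTBF/(MTBF+MTTR) = 12763/(12763+36.8) = 0.9971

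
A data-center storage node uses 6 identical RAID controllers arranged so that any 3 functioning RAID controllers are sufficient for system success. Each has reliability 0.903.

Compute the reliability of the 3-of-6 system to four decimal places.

0.9989

R = Σ_{i=3}^{6} C(6,i) p^i (1−p)^{6−i} with p = 0.903
C(6,3)·0.903^3·0.097^3 = 0.013440
C(6,4)·0.903^4·0.097^2 = 0.093840
C(6,5)·0.903^5·0.097^1 = 0.349431
C(6,6)·0.903^6·0.097^0 = 0.542159
Sum = 0.9989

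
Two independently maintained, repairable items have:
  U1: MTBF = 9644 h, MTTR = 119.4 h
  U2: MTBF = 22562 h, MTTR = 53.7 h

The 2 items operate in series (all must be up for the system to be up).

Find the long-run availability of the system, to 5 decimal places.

A(U1) = MTBF/(MTBF+MTTR) = 9644/(9644+119.4) = 0.987771
A(U2) = MTBF/(MTBF+MTTR) = 22562/(22562+53.7) = 0.997626
Series availability: 0.987771 × 0.997626 = 0.98543

0.98543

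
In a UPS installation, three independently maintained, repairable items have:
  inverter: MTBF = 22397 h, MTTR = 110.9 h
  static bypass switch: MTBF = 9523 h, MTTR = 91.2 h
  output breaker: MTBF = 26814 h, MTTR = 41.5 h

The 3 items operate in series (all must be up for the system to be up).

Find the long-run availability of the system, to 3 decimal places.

A(inverter) = MTBF/(MTBF+MTTR) = 22397/(22397+110.9) = 0.995073
A(static bypass switch) = MTBF/(MTBF+MTTR) = 9523/(9523+91.2) = 0.990514
A(output breaker) = MTBF/(MTBF+MTTR) = 26814/(26814+41.5) = 0.998455
Series availability: 0.995073 × 0.990514 × 0.998455 = 0.984

0.984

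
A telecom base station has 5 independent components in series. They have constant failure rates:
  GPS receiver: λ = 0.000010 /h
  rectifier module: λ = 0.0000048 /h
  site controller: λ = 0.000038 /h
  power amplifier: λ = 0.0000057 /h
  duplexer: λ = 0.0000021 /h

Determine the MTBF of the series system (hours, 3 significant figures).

Series of exponential components: λ_sys = Σ λ_i
λ_sys = 0.000010 + 0.0000048 + 0.000038 + 0.0000057 + 0.0000021 = 6.0600e-05 /h
MTBF = 1 / λ_sys = 16500 h

16500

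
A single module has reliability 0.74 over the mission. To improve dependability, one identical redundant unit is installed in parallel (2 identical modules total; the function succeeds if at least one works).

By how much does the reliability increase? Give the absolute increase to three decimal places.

R_before = 0.74
R_after = 1 − (1 − 0.74)^2 = 0.932
ΔR = 0.932 − 0.74 = 0.192

0.192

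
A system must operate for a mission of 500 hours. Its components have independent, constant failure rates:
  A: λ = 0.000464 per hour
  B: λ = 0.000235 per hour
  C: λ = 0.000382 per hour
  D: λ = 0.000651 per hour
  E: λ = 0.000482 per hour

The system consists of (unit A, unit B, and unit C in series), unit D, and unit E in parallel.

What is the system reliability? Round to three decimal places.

0.975

R(A) = exp(−0.000464 × 500) = 0.79295
R(B) = exp(−0.000235 × 500) = 0.88914
R(C) = exp(−0.000382 × 500) = 0.82613
R(D) = exp(−0.000651 × 500) = 0.72217
R(E) = exp(−0.000482 × 500) = 0.78584
Series (A, B, and C): 0.79295 × 0.88914 × 0.82613 = 0.58246
Parallel ([0.58246], D, and E): 1 − (1 − 0.58246)(1 − 0.72217)(1 − 0.78584) = 0.975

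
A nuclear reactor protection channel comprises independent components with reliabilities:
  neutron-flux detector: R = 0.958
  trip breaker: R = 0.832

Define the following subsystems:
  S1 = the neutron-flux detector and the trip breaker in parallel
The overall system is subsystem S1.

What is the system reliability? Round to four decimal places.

0.9929

Parallel (neutron-flux detector and trip breaker): 1 − (1 − 0.958000)(1 − 0.832000) = 0.9929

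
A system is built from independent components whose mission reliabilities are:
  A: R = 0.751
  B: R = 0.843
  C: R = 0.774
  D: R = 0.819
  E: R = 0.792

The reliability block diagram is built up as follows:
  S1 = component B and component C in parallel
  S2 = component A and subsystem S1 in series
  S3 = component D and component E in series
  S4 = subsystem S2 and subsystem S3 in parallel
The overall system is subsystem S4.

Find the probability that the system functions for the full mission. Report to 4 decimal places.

0.9032

Parallel (B and C): 1 − (1 − 0.843000)(1 − 0.774000) = 0.964518
Series (A and [0.964518]): 0.751000 × 0.964518 = 0.724353
Series (D and E): 0.819000 × 0.792000 = 0.648648
Parallel ([0.724353] and [0.648648]): 1 − (1 − 0.724353)(1 − 0.648648) = 0.9032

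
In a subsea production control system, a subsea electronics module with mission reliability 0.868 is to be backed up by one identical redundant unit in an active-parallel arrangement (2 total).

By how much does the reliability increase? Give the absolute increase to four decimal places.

R_before = 0.868
R_after = 1 − (1 − 0.868)^2 = 0.9826
ΔR = 0.9826 − 0.868 = 0.1146

0.1146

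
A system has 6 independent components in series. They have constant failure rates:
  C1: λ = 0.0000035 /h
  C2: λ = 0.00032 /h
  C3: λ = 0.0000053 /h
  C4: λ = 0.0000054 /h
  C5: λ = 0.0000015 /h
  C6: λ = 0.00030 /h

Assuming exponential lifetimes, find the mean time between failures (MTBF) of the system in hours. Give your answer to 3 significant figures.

Series of exponential components: λ_sys = Σ λ_i
λ_sys = 0.0000035 + 0.00032 + 0.0000053 + 0.0000054 + 0.0000015 + 0.00030 = 6.3570e-04 /h
MTBF = 1 / λ_sys = 1570 h

1570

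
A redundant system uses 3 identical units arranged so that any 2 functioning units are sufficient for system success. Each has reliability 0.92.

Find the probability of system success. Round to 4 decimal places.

R = Σ_{i=2}^{3} C(3,i) p^i (1−p)^{3−i} with p = 0.92
C(3,2)·0.92^2·0.08^1 = 0.203136
C(3,3)·0.92^3·0.08^0 = 0.778688
Sum = 0.9818

0.9818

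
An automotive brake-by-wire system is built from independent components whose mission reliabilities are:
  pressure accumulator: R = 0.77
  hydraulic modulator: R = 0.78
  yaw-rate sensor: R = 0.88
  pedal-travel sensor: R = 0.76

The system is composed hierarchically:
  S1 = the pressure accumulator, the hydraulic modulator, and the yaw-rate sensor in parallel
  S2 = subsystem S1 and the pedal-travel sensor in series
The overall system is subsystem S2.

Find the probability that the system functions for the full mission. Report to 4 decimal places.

Parallel (pressure accumulator, hydraulic modulator, and yaw-rate sensor): 1 − (1 − 0.770000)(1 − 0.780000)(1 − 0.880000) = 0.993928
Series ([0.993928] and pedal-travel sensor): 0.993928 × 0.760000 = 0.7554

0.7554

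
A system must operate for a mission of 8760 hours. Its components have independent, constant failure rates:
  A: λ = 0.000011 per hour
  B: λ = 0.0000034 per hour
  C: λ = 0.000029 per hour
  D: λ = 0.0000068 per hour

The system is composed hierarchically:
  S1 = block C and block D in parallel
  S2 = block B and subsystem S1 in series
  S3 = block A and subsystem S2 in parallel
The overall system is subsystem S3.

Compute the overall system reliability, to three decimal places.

0.996

R(A) = exp(−0.000011 × 8760) = 0.90814
R(B) = exp(−0.0000034 × 8760) = 0.97066
R(C) = exp(−0.000029 × 8760) = 0.77566
R(D) = exp(−0.0000068 × 8760) = 0.94217
Parallel (C and D): 1 − (1 − 0.77566)(1 − 0.94217) = 0.98703
Series (B and [0.98703]): 0.97066 × 0.98703 = 0.95807
Parallel (A and [0.95807]): 1 − (1 − 0.90814)(1 − 0.95807) = 0.996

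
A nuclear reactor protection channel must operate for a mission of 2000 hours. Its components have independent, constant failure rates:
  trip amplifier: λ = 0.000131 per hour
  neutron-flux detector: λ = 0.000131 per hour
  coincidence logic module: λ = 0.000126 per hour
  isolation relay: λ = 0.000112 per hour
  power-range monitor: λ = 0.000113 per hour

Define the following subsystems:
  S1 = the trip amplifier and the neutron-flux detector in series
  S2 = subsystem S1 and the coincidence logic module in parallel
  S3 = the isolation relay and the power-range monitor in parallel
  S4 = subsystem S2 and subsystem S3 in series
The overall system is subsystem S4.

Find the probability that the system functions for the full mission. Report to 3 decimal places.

0.872

R(trip amplifier) = exp(−0.000131 × 2000) = 0.76951
R(neutron-flux detector) = exp(−0.000131 × 2000) = 0.76951
R(coincidence logic module) = exp(−0.000126 × 2000) = 0.77724
R(isolation relay) = exp(−0.000112 × 2000) = 0.79932
R(power-range monitor) = exp(−0.000113 × 2000) = 0.79772
Series (trip amplifier and neutron-flux detector): 0.76951 × 0.76951 = 0.59215
Parallel ([0.59215] and coincidence logic module): 1 − (1 − 0.59215)(1 − 0.77724) = 0.90915
Parallel (isolation relay and power-range monitor): 1 − (1 − 0.79932)(1 − 0.79772) = 0.95941
Series ([0.90915] and [0.95941]): 0.90915 × 0.95941 = 0.872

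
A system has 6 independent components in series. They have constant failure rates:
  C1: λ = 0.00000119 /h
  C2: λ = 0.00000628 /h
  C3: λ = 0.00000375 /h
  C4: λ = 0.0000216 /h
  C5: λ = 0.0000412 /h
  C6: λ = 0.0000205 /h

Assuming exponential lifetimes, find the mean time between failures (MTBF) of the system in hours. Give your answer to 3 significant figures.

Series of exponential components: λ_sys = Σ λ_i
λ_sys = 0.00000119 + 0.00000628 + 0.00000375 + 0.0000216 + 0.0000412 + 0.0000205 = 9.4520e-05 /h
MTBF = 1 / λ_sys = 10600 h

10600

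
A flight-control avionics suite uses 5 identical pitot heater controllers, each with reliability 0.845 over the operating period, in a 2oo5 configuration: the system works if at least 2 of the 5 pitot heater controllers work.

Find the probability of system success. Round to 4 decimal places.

0.9975

R = Σ_{i=2}^{5} C(5,i) p^i (1−p)^{5−i} with p = 0.845
C(5,2)·0.845^2·0.155^3 = 0.026589
C(5,3)·0.845^3·0.155^2 = 0.144955
C(5,4)·0.845^4·0.155^1 = 0.395120
C(5,5)·0.845^5·0.155^0 = 0.430808
Sum = 0.9975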